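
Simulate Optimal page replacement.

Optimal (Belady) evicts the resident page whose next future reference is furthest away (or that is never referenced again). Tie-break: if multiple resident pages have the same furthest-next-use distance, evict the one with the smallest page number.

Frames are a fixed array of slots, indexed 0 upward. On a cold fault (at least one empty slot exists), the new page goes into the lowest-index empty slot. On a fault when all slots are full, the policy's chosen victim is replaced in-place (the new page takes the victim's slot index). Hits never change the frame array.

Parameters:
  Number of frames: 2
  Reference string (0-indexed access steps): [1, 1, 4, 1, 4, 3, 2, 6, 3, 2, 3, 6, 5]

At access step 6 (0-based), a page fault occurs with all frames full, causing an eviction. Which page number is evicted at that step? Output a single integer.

Step 0: ref 1 -> FAULT, frames=[1,-]
Step 1: ref 1 -> HIT, frames=[1,-]
Step 2: ref 4 -> FAULT, frames=[1,4]
Step 3: ref 1 -> HIT, frames=[1,4]
Step 4: ref 4 -> HIT, frames=[1,4]
Step 5: ref 3 -> FAULT, evict 1, frames=[3,4]
Step 6: ref 2 -> FAULT, evict 4, frames=[3,2]
At step 6: evicted page 4

Answer: 4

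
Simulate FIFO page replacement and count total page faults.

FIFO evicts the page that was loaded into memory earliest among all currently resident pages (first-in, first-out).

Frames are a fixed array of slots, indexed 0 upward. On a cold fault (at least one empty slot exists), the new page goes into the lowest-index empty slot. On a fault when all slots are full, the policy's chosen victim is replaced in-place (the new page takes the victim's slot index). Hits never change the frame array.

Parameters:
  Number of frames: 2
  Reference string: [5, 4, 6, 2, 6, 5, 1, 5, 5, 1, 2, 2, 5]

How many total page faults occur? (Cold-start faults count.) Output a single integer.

Step 0: ref 5 → FAULT, frames=[5,-]
Step 1: ref 4 → FAULT, frames=[5,4]
Step 2: ref 6 → FAULT (evict 5), frames=[6,4]
Step 3: ref 2 → FAULT (evict 4), frames=[6,2]
Step 4: ref 6 → HIT, frames=[6,2]
Step 5: ref 5 → FAULT (evict 6), frames=[5,2]
Step 6: ref 1 → FAULT (evict 2), frames=[5,1]
Step 7: ref 5 → HIT, frames=[5,1]
Step 8: ref 5 → HIT, frames=[5,1]
Step 9: ref 1 → HIT, frames=[5,1]
Step 10: ref 2 → FAULT (evict 5), frames=[2,1]
Step 11: ref 2 → HIT, frames=[2,1]
Step 12: ref 5 → FAULT (evict 1), frames=[2,5]
Total faults: 8

Answer: 8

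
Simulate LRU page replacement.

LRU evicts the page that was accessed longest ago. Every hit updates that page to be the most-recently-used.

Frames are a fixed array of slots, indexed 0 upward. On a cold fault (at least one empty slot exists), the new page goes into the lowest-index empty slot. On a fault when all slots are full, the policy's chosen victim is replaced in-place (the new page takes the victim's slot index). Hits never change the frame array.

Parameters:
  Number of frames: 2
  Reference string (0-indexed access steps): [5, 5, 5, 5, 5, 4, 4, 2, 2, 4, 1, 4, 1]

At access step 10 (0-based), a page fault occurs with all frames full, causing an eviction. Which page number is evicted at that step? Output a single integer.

Step 0: ref 5 -> FAULT, frames=[5,-]
Step 1: ref 5 -> HIT, frames=[5,-]
Step 2: ref 5 -> HIT, frames=[5,-]
Step 3: ref 5 -> HIT, frames=[5,-]
Step 4: ref 5 -> HIT, frames=[5,-]
Step 5: ref 4 -> FAULT, frames=[5,4]
Step 6: ref 4 -> HIT, frames=[5,4]
Step 7: ref 2 -> FAULT, evict 5, frames=[2,4]
Step 8: ref 2 -> HIT, frames=[2,4]
Step 9: ref 4 -> HIT, frames=[2,4]
Step 10: ref 1 -> FAULT, evict 2, frames=[1,4]
At step 10: evicted page 2

Answer: 2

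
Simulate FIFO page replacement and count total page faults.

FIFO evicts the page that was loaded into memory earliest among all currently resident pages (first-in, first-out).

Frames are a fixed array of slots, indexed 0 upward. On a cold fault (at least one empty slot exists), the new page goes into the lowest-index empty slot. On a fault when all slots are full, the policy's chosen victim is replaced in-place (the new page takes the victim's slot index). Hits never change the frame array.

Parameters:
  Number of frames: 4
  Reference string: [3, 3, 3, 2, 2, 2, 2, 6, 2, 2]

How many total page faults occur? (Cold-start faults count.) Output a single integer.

Step 0: ref 3 → FAULT, frames=[3,-,-,-]
Step 1: ref 3 → HIT, frames=[3,-,-,-]
Step 2: ref 3 → HIT, frames=[3,-,-,-]
Step 3: ref 2 → FAULT, frames=[3,2,-,-]
Step 4: ref 2 → HIT, frames=[3,2,-,-]
Step 5: ref 2 → HIT, frames=[3,2,-,-]
Step 6: ref 2 → HIT, frames=[3,2,-,-]
Step 7: ref 6 → FAULT, frames=[3,2,6,-]
Step 8: ref 2 → HIT, frames=[3,2,6,-]
Step 9: ref 2 → HIT, frames=[3,2,6,-]
Total faults: 3

Answer: 3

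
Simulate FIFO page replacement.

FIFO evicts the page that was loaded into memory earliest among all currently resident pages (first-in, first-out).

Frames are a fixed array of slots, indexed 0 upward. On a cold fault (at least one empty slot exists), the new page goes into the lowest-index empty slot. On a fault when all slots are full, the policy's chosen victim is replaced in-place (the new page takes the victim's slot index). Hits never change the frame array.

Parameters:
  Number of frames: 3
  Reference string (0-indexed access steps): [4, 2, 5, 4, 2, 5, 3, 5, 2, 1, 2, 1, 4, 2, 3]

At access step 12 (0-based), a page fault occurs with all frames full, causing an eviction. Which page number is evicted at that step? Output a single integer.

Step 0: ref 4 -> FAULT, frames=[4,-,-]
Step 1: ref 2 -> FAULT, frames=[4,2,-]
Step 2: ref 5 -> FAULT, frames=[4,2,5]
Step 3: ref 4 -> HIT, frames=[4,2,5]
Step 4: ref 2 -> HIT, frames=[4,2,5]
Step 5: ref 5 -> HIT, frames=[4,2,5]
Step 6: ref 3 -> FAULT, evict 4, frames=[3,2,5]
Step 7: ref 5 -> HIT, frames=[3,2,5]
Step 8: ref 2 -> HIT, frames=[3,2,5]
Step 9: ref 1 -> FAULT, evict 2, frames=[3,1,5]
Step 10: ref 2 -> FAULT, evict 5, frames=[3,1,2]
Step 11: ref 1 -> HIT, frames=[3,1,2]
Step 12: ref 4 -> FAULT, evict 3, frames=[4,1,2]
At step 12: evicted page 3

Answer: 3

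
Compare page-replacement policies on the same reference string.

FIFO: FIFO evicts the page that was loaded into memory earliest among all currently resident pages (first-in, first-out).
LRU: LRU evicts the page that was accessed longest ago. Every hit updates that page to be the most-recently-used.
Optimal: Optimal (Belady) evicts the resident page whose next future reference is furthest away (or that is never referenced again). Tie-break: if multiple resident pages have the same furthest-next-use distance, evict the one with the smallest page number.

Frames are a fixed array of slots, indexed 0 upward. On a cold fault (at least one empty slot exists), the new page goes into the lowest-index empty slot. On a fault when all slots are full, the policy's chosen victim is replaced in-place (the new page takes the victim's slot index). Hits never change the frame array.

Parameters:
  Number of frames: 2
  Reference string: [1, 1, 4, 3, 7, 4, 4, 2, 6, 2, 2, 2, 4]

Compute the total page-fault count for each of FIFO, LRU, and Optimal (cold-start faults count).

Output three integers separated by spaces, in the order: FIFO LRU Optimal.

Answer: 8 8 7

Derivation:
--- FIFO ---
  step 0: ref 1 -> FAULT, frames=[1,-] (faults so far: 1)
  step 1: ref 1 -> HIT, frames=[1,-] (faults so far: 1)
  step 2: ref 4 -> FAULT, frames=[1,4] (faults so far: 2)
  step 3: ref 3 -> FAULT, evict 1, frames=[3,4] (faults so far: 3)
  step 4: ref 7 -> FAULT, evict 4, frames=[3,7] (faults so far: 4)
  step 5: ref 4 -> FAULT, evict 3, frames=[4,7] (faults so far: 5)
  step 6: ref 4 -> HIT, frames=[4,7] (faults so far: 5)
  step 7: ref 2 -> FAULT, evict 7, frames=[4,2] (faults so far: 6)
  step 8: ref 6 -> FAULT, evict 4, frames=[6,2] (faults so far: 7)
  step 9: ref 2 -> HIT, frames=[6,2] (faults so far: 7)
  step 10: ref 2 -> HIT, frames=[6,2] (faults so far: 7)
  step 11: ref 2 -> HIT, frames=[6,2] (faults so far: 7)
  step 12: ref 4 -> FAULT, evict 2, frames=[6,4] (faults so far: 8)
  FIFO total faults: 8
--- LRU ---
  step 0: ref 1 -> FAULT, frames=[1,-] (faults so far: 1)
  step 1: ref 1 -> HIT, frames=[1,-] (faults so far: 1)
  step 2: ref 4 -> FAULT, frames=[1,4] (faults so far: 2)
  step 3: ref 3 -> FAULT, evict 1, frames=[3,4] (faults so far: 3)
  step 4: ref 7 -> FAULT, evict 4, frames=[3,7] (faults so far: 4)
  step 5: ref 4 -> FAULT, evict 3, frames=[4,7] (faults so far: 5)
  step 6: ref 4 -> HIT, frames=[4,7] (faults so far: 5)
  step 7: ref 2 -> FAULT, evict 7, frames=[4,2] (faults so far: 6)
  step 8: ref 6 -> FAULT, evict 4, frames=[6,2] (faults so far: 7)
  step 9: ref 2 -> HIT, frames=[6,2] (faults so far: 7)
  step 10: ref 2 -> HIT, frames=[6,2] (faults so far: 7)
  step 11: ref 2 -> HIT, frames=[6,2] (faults so far: 7)
  step 12: ref 4 -> FAULT, evict 6, frames=[4,2] (faults so far: 8)
  LRU total faults: 8
--- Optimal ---
  step 0: ref 1 -> FAULT, frames=[1,-] (faults so far: 1)
  step 1: ref 1 -> HIT, frames=[1,-] (faults so far: 1)
  step 2: ref 4 -> FAULT, frames=[1,4] (faults so far: 2)
  step 3: ref 3 -> FAULT, evict 1, frames=[3,4] (faults so far: 3)
  step 4: ref 7 -> FAULT, evict 3, frames=[7,4] (faults so far: 4)
  step 5: ref 4 -> HIT, frames=[7,4] (faults so far: 4)
  step 6: ref 4 -> HIT, frames=[7,4] (faults so far: 4)
  step 7: ref 2 -> FAULT, evict 7, frames=[2,4] (faults so far: 5)
  step 8: ref 6 -> FAULT, evict 4, frames=[2,6] (faults so far: 6)
  step 9: ref 2 -> HIT, frames=[2,6] (faults so far: 6)
  step 10: ref 2 -> HIT, frames=[2,6] (faults so far: 6)
  step 11: ref 2 -> HIT, frames=[2,6] (faults so far: 6)
  step 12: ref 4 -> FAULT, evict 2, frames=[4,6] (faults so far: 7)
  Optimal total faults: 7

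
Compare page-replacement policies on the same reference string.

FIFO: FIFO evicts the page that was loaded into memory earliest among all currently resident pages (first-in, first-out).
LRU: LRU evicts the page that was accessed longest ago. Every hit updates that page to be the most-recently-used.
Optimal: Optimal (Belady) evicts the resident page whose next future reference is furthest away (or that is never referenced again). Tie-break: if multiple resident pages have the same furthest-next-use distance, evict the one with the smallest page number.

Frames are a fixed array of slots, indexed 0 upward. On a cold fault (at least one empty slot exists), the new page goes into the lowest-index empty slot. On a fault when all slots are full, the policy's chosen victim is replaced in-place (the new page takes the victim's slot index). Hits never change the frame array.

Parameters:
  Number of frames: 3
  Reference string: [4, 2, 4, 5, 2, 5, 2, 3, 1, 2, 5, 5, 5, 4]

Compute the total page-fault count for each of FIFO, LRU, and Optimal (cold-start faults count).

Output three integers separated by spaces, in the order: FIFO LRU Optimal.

Answer: 8 7 6

Derivation:
--- FIFO ---
  step 0: ref 4 -> FAULT, frames=[4,-,-] (faults so far: 1)
  step 1: ref 2 -> FAULT, frames=[4,2,-] (faults so far: 2)
  step 2: ref 4 -> HIT, frames=[4,2,-] (faults so far: 2)
  step 3: ref 5 -> FAULT, frames=[4,2,5] (faults so far: 3)
  step 4: ref 2 -> HIT, frames=[4,2,5] (faults so far: 3)
  step 5: ref 5 -> HIT, frames=[4,2,5] (faults so far: 3)
  step 6: ref 2 -> HIT, frames=[4,2,5] (faults so far: 3)
  step 7: ref 3 -> FAULT, evict 4, frames=[3,2,5] (faults so far: 4)
  step 8: ref 1 -> FAULT, evict 2, frames=[3,1,5] (faults so far: 5)
  step 9: ref 2 -> FAULT, evict 5, frames=[3,1,2] (faults so far: 6)
  step 10: ref 5 -> FAULT, evict 3, frames=[5,1,2] (faults so far: 7)
  step 11: ref 5 -> HIT, frames=[5,1,2] (faults so far: 7)
  step 12: ref 5 -> HIT, frames=[5,1,2] (faults so far: 7)
  step 13: ref 4 -> FAULT, evict 1, frames=[5,4,2] (faults so far: 8)
  FIFO total faults: 8
--- LRU ---
  step 0: ref 4 -> FAULT, frames=[4,-,-] (faults so far: 1)
  step 1: ref 2 -> FAULT, frames=[4,2,-] (faults so far: 2)
  step 2: ref 4 -> HIT, frames=[4,2,-] (faults so far: 2)
  step 3: ref 5 -> FAULT, frames=[4,2,5] (faults so far: 3)
  step 4: ref 2 -> HIT, frames=[4,2,5] (faults so far: 3)
  step 5: ref 5 -> HIT, frames=[4,2,5] (faults so far: 3)
  step 6: ref 2 -> HIT, frames=[4,2,5] (faults so far: 3)
  step 7: ref 3 -> FAULT, evict 4, frames=[3,2,5] (faults so far: 4)
  step 8: ref 1 -> FAULT, evict 5, frames=[3,2,1] (faults so far: 5)
  step 9: ref 2 -> HIT, frames=[3,2,1] (faults so far: 5)
  step 10: ref 5 -> FAULT, evict 3, frames=[5,2,1] (faults so far: 6)
  step 11: ref 5 -> HIT, frames=[5,2,1] (faults so far: 6)
  step 12: ref 5 -> HIT, frames=[5,2,1] (faults so far: 6)
  step 13: ref 4 -> FAULT, evict 1, frames=[5,2,4] (faults so far: 7)
  LRU total faults: 7
--- Optimal ---
  step 0: ref 4 -> FAULT, frames=[4,-,-] (faults so far: 1)
  step 1: ref 2 -> FAULT, frames=[4,2,-] (faults so far: 2)
  step 2: ref 4 -> HIT, frames=[4,2,-] (faults so far: 2)
  step 3: ref 5 -> FAULT, frames=[4,2,5] (faults so far: 3)
  step 4: ref 2 -> HIT, frames=[4,2,5] (faults so far: 3)
  step 5: ref 5 -> HIT, frames=[4,2,5] (faults so far: 3)
  step 6: ref 2 -> HIT, frames=[4,2,5] (faults so far: 3)
  step 7: ref 3 -> FAULT, evict 4, frames=[3,2,5] (faults so far: 4)
  step 8: ref 1 -> FAULT, evict 3, frames=[1,2,5] (faults so far: 5)
  step 9: ref 2 -> HIT, frames=[1,2,5] (faults so far: 5)
  step 10: ref 5 -> HIT, frames=[1,2,5] (faults so far: 5)
  step 11: ref 5 -> HIT, frames=[1,2,5] (faults so far: 5)
  step 12: ref 5 -> HIT, frames=[1,2,5] (faults so far: 5)
  step 13: ref 4 -> FAULT, evict 1, frames=[4,2,5] (faults so far: 6)
  Optimal total faults: 6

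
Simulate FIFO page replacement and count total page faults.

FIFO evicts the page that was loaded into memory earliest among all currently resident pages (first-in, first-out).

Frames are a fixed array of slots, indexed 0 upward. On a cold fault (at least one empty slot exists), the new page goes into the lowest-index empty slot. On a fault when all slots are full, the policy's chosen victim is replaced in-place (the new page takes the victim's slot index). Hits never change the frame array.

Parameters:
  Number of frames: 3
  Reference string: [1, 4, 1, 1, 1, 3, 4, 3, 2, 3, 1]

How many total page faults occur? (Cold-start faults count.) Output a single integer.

Step 0: ref 1 → FAULT, frames=[1,-,-]
Step 1: ref 4 → FAULT, frames=[1,4,-]
Step 2: ref 1 → HIT, frames=[1,4,-]
Step 3: ref 1 → HIT, frames=[1,4,-]
Step 4: ref 1 → HIT, frames=[1,4,-]
Step 5: ref 3 → FAULT, frames=[1,4,3]
Step 6: ref 4 → HIT, frames=[1,4,3]
Step 7: ref 3 → HIT, frames=[1,4,3]
Step 8: ref 2 → FAULT (evict 1), frames=[2,4,3]
Step 9: ref 3 → HIT, frames=[2,4,3]
Step 10: ref 1 → FAULT (evict 4), frames=[2,1,3]
Total faults: 5

Answer: 5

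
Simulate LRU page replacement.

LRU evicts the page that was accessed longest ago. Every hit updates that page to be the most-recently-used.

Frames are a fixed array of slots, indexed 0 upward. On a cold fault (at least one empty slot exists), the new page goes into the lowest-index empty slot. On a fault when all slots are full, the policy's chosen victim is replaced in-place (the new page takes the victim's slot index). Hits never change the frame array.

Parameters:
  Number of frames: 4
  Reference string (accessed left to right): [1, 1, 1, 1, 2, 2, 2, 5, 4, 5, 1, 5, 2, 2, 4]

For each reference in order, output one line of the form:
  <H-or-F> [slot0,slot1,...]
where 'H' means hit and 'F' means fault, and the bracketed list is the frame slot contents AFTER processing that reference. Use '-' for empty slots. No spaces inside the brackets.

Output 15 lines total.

F [1,-,-,-]
H [1,-,-,-]
H [1,-,-,-]
H [1,-,-,-]
F [1,2,-,-]
H [1,2,-,-]
H [1,2,-,-]
F [1,2,5,-]
F [1,2,5,4]
H [1,2,5,4]
H [1,2,5,4]
H [1,2,5,4]
H [1,2,5,4]
H [1,2,5,4]
H [1,2,5,4]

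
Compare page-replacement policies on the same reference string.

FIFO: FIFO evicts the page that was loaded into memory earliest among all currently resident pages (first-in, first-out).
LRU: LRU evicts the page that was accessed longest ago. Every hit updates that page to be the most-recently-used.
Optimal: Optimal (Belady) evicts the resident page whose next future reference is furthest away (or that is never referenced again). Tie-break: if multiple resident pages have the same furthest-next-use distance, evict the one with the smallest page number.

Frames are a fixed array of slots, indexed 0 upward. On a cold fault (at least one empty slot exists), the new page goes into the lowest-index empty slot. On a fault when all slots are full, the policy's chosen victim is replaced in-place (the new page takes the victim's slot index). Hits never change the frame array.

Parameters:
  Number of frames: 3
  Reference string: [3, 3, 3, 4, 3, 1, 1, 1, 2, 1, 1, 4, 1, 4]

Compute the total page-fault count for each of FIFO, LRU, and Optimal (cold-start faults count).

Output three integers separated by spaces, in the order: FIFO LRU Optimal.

--- FIFO ---
  step 0: ref 3 -> FAULT, frames=[3,-,-] (faults so far: 1)
  step 1: ref 3 -> HIT, frames=[3,-,-] (faults so far: 1)
  step 2: ref 3 -> HIT, frames=[3,-,-] (faults so far: 1)
  step 3: ref 4 -> FAULT, frames=[3,4,-] (faults so far: 2)
  step 4: ref 3 -> HIT, frames=[3,4,-] (faults so far: 2)
  step 5: ref 1 -> FAULT, frames=[3,4,1] (faults so far: 3)
  step 6: ref 1 -> HIT, frames=[3,4,1] (faults so far: 3)
  step 7: ref 1 -> HIT, frames=[3,4,1] (faults so far: 3)
  step 8: ref 2 -> FAULT, evict 3, frames=[2,4,1] (faults so far: 4)
  step 9: ref 1 -> HIT, frames=[2,4,1] (faults so far: 4)
  step 10: ref 1 -> HIT, frames=[2,4,1] (faults so far: 4)
  step 11: ref 4 -> HIT, frames=[2,4,1] (faults so far: 4)
  step 12: ref 1 -> HIT, frames=[2,4,1] (faults so far: 4)
  step 13: ref 4 -> HIT, frames=[2,4,1] (faults so far: 4)
  FIFO total faults: 4
--- LRU ---
  step 0: ref 3 -> FAULT, frames=[3,-,-] (faults so far: 1)
  step 1: ref 3 -> HIT, frames=[3,-,-] (faults so far: 1)
  step 2: ref 3 -> HIT, frames=[3,-,-] (faults so far: 1)
  step 3: ref 4 -> FAULT, frames=[3,4,-] (faults so far: 2)
  step 4: ref 3 -> HIT, frames=[3,4,-] (faults so far: 2)
  step 5: ref 1 -> FAULT, frames=[3,4,1] (faults so far: 3)
  step 6: ref 1 -> HIT, frames=[3,4,1] (faults so far: 3)
  step 7: ref 1 -> HIT, frames=[3,4,1] (faults so far: 3)
  step 8: ref 2 -> FAULT, evict 4, frames=[3,2,1] (faults so far: 4)
  step 9: ref 1 -> HIT, frames=[3,2,1] (faults so far: 4)
  step 10: ref 1 -> HIT, frames=[3,2,1] (faults so far: 4)
  step 11: ref 4 -> FAULT, evict 3, frames=[4,2,1] (faults so far: 5)
  step 12: ref 1 -> HIT, frames=[4,2,1] (faults so far: 5)
  step 13: ref 4 -> HIT, frames=[4,2,1] (faults so far: 5)
  LRU total faults: 5
--- Optimal ---
  step 0: ref 3 -> FAULT, frames=[3,-,-] (faults so far: 1)
  step 1: ref 3 -> HIT, frames=[3,-,-] (faults so far: 1)
  step 2: ref 3 -> HIT, frames=[3,-,-] (faults so far: 1)
  step 3: ref 4 -> FAULT, frames=[3,4,-] (faults so far: 2)
  step 4: ref 3 -> HIT, frames=[3,4,-] (faults so far: 2)
  step 5: ref 1 -> FAULT, frames=[3,4,1] (faults so far: 3)
  step 6: ref 1 -> HIT, frames=[3,4,1] (faults so far: 3)
  step 7: ref 1 -> HIT, frames=[3,4,1] (faults so far: 3)
  step 8: ref 2 -> FAULT, evict 3, frames=[2,4,1] (faults so far: 4)
  step 9: ref 1 -> HIT, frames=[2,4,1] (faults so far: 4)
  step 10: ref 1 -> HIT, frames=[2,4,1] (faults so far: 4)
  step 11: ref 4 -> HIT, frames=[2,4,1] (faults so far: 4)
  step 12: ref 1 -> HIT, frames=[2,4,1] (faults so far: 4)
  step 13: ref 4 -> HIT, frames=[2,4,1] (faults so far: 4)
  Optimal total faults: 4

Answer: 4 5 4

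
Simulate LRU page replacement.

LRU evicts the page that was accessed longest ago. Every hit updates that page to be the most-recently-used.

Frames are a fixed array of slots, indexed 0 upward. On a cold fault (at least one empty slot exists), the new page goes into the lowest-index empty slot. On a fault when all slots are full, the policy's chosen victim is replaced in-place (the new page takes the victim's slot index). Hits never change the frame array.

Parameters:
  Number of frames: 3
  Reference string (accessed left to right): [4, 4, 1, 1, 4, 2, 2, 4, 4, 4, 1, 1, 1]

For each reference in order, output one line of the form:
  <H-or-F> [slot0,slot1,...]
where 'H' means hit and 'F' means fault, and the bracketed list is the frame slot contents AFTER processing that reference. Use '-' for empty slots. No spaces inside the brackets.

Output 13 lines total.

F [4,-,-]
H [4,-,-]
F [4,1,-]
H [4,1,-]
H [4,1,-]
F [4,1,2]
H [4,1,2]
H [4,1,2]
H [4,1,2]
H [4,1,2]
H [4,1,2]
H [4,1,2]
H [4,1,2]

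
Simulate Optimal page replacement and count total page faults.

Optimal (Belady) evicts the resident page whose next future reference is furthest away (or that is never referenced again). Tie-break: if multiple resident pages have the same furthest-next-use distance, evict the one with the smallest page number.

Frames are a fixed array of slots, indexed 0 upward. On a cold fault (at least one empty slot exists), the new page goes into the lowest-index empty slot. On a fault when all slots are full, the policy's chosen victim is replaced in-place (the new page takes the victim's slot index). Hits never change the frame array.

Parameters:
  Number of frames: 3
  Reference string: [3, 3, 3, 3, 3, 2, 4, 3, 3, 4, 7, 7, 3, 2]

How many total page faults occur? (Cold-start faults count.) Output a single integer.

Step 0: ref 3 → FAULT, frames=[3,-,-]
Step 1: ref 3 → HIT, frames=[3,-,-]
Step 2: ref 3 → HIT, frames=[3,-,-]
Step 3: ref 3 → HIT, frames=[3,-,-]
Step 4: ref 3 → HIT, frames=[3,-,-]
Step 5: ref 2 → FAULT, frames=[3,2,-]
Step 6: ref 4 → FAULT, frames=[3,2,4]
Step 7: ref 3 → HIT, frames=[3,2,4]
Step 8: ref 3 → HIT, frames=[3,2,4]
Step 9: ref 4 → HIT, frames=[3,2,4]
Step 10: ref 7 → FAULT (evict 4), frames=[3,2,7]
Step 11: ref 7 → HIT, frames=[3,2,7]
Step 12: ref 3 → HIT, frames=[3,2,7]
Step 13: ref 2 → HIT, frames=[3,2,7]
Total faults: 4

Answer: 4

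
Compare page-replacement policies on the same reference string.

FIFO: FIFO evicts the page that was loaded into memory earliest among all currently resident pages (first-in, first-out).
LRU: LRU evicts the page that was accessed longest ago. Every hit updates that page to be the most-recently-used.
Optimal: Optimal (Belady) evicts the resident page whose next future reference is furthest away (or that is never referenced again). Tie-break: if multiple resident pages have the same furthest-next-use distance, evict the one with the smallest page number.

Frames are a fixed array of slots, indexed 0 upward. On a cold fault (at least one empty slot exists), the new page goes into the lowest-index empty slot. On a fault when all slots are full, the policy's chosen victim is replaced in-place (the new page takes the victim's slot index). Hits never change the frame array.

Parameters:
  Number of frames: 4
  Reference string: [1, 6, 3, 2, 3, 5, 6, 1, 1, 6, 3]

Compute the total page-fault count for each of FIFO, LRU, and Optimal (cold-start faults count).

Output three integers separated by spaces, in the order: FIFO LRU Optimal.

--- FIFO ---
  step 0: ref 1 -> FAULT, frames=[1,-,-,-] (faults so far: 1)
  step 1: ref 6 -> FAULT, frames=[1,6,-,-] (faults so far: 2)
  step 2: ref 3 -> FAULT, frames=[1,6,3,-] (faults so far: 3)
  step 3: ref 2 -> FAULT, frames=[1,6,3,2] (faults so far: 4)
  step 4: ref 3 -> HIT, frames=[1,6,3,2] (faults so far: 4)
  step 5: ref 5 -> FAULT, evict 1, frames=[5,6,3,2] (faults so far: 5)
  step 6: ref 6 -> HIT, frames=[5,6,3,2] (faults so far: 5)
  step 7: ref 1 -> FAULT, evict 6, frames=[5,1,3,2] (faults so far: 6)
  step 8: ref 1 -> HIT, frames=[5,1,3,2] (faults so far: 6)
  step 9: ref 6 -> FAULT, evict 3, frames=[5,1,6,2] (faults so far: 7)
  step 10: ref 3 -> FAULT, evict 2, frames=[5,1,6,3] (faults so far: 8)
  FIFO total faults: 8
--- LRU ---
  step 0: ref 1 -> FAULT, frames=[1,-,-,-] (faults so far: 1)
  step 1: ref 6 -> FAULT, frames=[1,6,-,-] (faults so far: 2)
  step 2: ref 3 -> FAULT, frames=[1,6,3,-] (faults so far: 3)
  step 3: ref 2 -> FAULT, frames=[1,6,3,2] (faults so far: 4)
  step 4: ref 3 -> HIT, frames=[1,6,3,2] (faults so far: 4)
  step 5: ref 5 -> FAULT, evict 1, frames=[5,6,3,2] (faults so far: 5)
  step 6: ref 6 -> HIT, frames=[5,6,3,2] (faults so far: 5)
  step 7: ref 1 -> FAULT, evict 2, frames=[5,6,3,1] (faults so far: 6)
  step 8: ref 1 -> HIT, frames=[5,6,3,1] (faults so far: 6)
  step 9: ref 6 -> HIT, frames=[5,6,3,1] (faults so far: 6)
  step 10: ref 3 -> HIT, frames=[5,6,3,1] (faults so far: 6)
  LRU total faults: 6
--- Optimal ---
  step 0: ref 1 -> FAULT, frames=[1,-,-,-] (faults so far: 1)
  step 1: ref 6 -> FAULT, frames=[1,6,-,-] (faults so far: 2)
  step 2: ref 3 -> FAULT, frames=[1,6,3,-] (faults so far: 3)
  step 3: ref 2 -> FAULT, frames=[1,6,3,2] (faults so far: 4)
  step 4: ref 3 -> HIT, frames=[1,6,3,2] (faults so far: 4)
  step 5: ref 5 -> FAULT, evict 2, frames=[1,6,3,5] (faults so far: 5)
  step 6: ref 6 -> HIT, frames=[1,6,3,5] (faults so far: 5)
  step 7: ref 1 -> HIT, frames=[1,6,3,5] (faults so far: 5)
  step 8: ref 1 -> HIT, frames=[1,6,3,5] (faults so far: 5)
  step 9: ref 6 -> HIT, frames=[1,6,3,5] (faults so far: 5)
  step 10: ref 3 -> HIT, frames=[1,6,3,5] (faults so far: 5)
  Optimal total faults: 5

Answer: 8 6 5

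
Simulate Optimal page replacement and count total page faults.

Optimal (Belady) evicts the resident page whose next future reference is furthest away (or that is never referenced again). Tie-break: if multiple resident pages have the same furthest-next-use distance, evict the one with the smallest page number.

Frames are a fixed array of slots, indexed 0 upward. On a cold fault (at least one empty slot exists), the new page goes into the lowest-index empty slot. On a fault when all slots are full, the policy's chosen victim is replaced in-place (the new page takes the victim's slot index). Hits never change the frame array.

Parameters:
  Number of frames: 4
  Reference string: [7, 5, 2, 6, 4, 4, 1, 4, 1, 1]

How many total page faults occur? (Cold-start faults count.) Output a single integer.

Answer: 6

Derivation:
Step 0: ref 7 → FAULT, frames=[7,-,-,-]
Step 1: ref 5 → FAULT, frames=[7,5,-,-]
Step 2: ref 2 → FAULT, frames=[7,5,2,-]
Step 3: ref 6 → FAULT, frames=[7,5,2,6]
Step 4: ref 4 → FAULT (evict 2), frames=[7,5,4,6]
Step 5: ref 4 → HIT, frames=[7,5,4,6]
Step 6: ref 1 → FAULT (evict 5), frames=[7,1,4,6]
Step 7: ref 4 → HIT, frames=[7,1,4,6]
Step 8: ref 1 → HIT, frames=[7,1,4,6]
Step 9: ref 1 → HIT, frames=[7,1,4,6]
Total faults: 6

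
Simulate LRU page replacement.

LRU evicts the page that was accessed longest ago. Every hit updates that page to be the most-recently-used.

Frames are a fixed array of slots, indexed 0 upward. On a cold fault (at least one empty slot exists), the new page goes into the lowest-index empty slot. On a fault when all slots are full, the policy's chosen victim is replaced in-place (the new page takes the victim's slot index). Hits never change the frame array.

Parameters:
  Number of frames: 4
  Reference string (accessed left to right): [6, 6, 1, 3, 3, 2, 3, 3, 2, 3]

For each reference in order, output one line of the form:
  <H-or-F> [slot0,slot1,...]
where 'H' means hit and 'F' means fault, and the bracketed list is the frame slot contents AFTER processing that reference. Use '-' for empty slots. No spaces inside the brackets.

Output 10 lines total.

F [6,-,-,-]
H [6,-,-,-]
F [6,1,-,-]
F [6,1,3,-]
H [6,1,3,-]
F [6,1,3,2]
H [6,1,3,2]
H [6,1,3,2]
H [6,1,3,2]
H [6,1,3,2]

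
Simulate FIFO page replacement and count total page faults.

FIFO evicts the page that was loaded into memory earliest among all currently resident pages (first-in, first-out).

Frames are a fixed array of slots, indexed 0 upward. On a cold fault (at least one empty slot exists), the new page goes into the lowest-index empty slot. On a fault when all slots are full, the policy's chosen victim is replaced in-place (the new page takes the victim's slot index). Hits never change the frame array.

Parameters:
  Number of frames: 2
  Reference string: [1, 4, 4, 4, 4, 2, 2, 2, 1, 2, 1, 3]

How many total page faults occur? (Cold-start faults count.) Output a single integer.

Answer: 5

Derivation:
Step 0: ref 1 → FAULT, frames=[1,-]
Step 1: ref 4 → FAULT, frames=[1,4]
Step 2: ref 4 → HIT, frames=[1,4]
Step 3: ref 4 → HIT, frames=[1,4]
Step 4: ref 4 → HIT, frames=[1,4]
Step 5: ref 2 → FAULT (evict 1), frames=[2,4]
Step 6: ref 2 → HIT, frames=[2,4]
Step 7: ref 2 → HIT, frames=[2,4]
Step 8: ref 1 → FAULT (evict 4), frames=[2,1]
Step 9: ref 2 → HIT, frames=[2,1]
Step 10: ref 1 → HIT, frames=[2,1]
Step 11: ref 3 → FAULT (evict 2), frames=[3,1]
Total faults: 5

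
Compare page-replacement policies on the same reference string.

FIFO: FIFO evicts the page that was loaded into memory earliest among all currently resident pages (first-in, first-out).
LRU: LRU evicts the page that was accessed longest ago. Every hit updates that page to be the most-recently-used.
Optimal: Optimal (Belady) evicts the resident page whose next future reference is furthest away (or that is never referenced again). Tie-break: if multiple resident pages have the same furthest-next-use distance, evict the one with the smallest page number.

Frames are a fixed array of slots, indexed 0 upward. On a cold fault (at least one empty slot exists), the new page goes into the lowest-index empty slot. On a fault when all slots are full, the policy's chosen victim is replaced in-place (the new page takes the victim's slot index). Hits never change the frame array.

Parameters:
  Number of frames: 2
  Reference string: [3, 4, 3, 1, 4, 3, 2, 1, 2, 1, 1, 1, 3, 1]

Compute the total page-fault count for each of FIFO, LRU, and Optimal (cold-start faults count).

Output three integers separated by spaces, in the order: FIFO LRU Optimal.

Answer: 7 8 6

Derivation:
--- FIFO ---
  step 0: ref 3 -> FAULT, frames=[3,-] (faults so far: 1)
  step 1: ref 4 -> FAULT, frames=[3,4] (faults so far: 2)
  step 2: ref 3 -> HIT, frames=[3,4] (faults so far: 2)
  step 3: ref 1 -> FAULT, evict 3, frames=[1,4] (faults so far: 3)
  step 4: ref 4 -> HIT, frames=[1,4] (faults so far: 3)
  step 5: ref 3 -> FAULT, evict 4, frames=[1,3] (faults so far: 4)
  step 6: ref 2 -> FAULT, evict 1, frames=[2,3] (faults so far: 5)
  step 7: ref 1 -> FAULT, evict 3, frames=[2,1] (faults so far: 6)
  step 8: ref 2 -> HIT, frames=[2,1] (faults so far: 6)
  step 9: ref 1 -> HIT, frames=[2,1] (faults so far: 6)
  step 10: ref 1 -> HIT, frames=[2,1] (faults so far: 6)
  step 11: ref 1 -> HIT, frames=[2,1] (faults so far: 6)
  step 12: ref 3 -> FAULT, evict 2, frames=[3,1] (faults so far: 7)
  step 13: ref 1 -> HIT, frames=[3,1] (faults so far: 7)
  FIFO total faults: 7
--- LRU ---
  step 0: ref 3 -> FAULT, frames=[3,-] (faults so far: 1)
  step 1: ref 4 -> FAULT, frames=[3,4] (faults so far: 2)
  step 2: ref 3 -> HIT, frames=[3,4] (faults so far: 2)
  step 3: ref 1 -> FAULT, evict 4, frames=[3,1] (faults so far: 3)
  step 4: ref 4 -> FAULT, evict 3, frames=[4,1] (faults so far: 4)
  step 5: ref 3 -> FAULT, evict 1, frames=[4,3] (faults so far: 5)
  step 6: ref 2 -> FAULT, evict 4, frames=[2,3] (faults so far: 6)
  step 7: ref 1 -> FAULT, evict 3, frames=[2,1] (faults so far: 7)
  step 8: ref 2 -> HIT, frames=[2,1] (faults so far: 7)
  step 9: ref 1 -> HIT, frames=[2,1] (faults so far: 7)
  step 10: ref 1 -> HIT, frames=[2,1] (faults so far: 7)
  step 11: ref 1 -> HIT, frames=[2,1] (faults so far: 7)
  step 12: ref 3 -> FAULT, evict 2, frames=[3,1] (faults so far: 8)
  step 13: ref 1 -> HIT, frames=[3,1] (faults so far: 8)
  LRU total faults: 8
--- Optimal ---
  step 0: ref 3 -> FAULT, frames=[3,-] (faults so far: 1)
  step 1: ref 4 -> FAULT, frames=[3,4] (faults so far: 2)
  step 2: ref 3 -> HIT, frames=[3,4] (faults so far: 2)
  step 3: ref 1 -> FAULT, evict 3, frames=[1,4] (faults so far: 3)
  step 4: ref 4 -> HIT, frames=[1,4] (faults so far: 3)
  step 5: ref 3 -> FAULT, evict 4, frames=[1,3] (faults so far: 4)
  step 6: ref 2 -> FAULT, evict 3, frames=[1,2] (faults so far: 5)
  step 7: ref 1 -> HIT, frames=[1,2] (faults so far: 5)
  step 8: ref 2 -> HIT, frames=[1,2] (faults so far: 5)
  step 9: ref 1 -> HIT, frames=[1,2] (faults so far: 5)
  step 10: ref 1 -> HIT, frames=[1,2] (faults so far: 5)
  step 11: ref 1 -> HIT, frames=[1,2] (faults so far: 5)
  step 12: ref 3 -> FAULT, evict 2, frames=[1,3] (faults so far: 6)
  step 13: ref 1 -> HIT, frames=[1,3] (faults so far: 6)
  Optimal total faults: 6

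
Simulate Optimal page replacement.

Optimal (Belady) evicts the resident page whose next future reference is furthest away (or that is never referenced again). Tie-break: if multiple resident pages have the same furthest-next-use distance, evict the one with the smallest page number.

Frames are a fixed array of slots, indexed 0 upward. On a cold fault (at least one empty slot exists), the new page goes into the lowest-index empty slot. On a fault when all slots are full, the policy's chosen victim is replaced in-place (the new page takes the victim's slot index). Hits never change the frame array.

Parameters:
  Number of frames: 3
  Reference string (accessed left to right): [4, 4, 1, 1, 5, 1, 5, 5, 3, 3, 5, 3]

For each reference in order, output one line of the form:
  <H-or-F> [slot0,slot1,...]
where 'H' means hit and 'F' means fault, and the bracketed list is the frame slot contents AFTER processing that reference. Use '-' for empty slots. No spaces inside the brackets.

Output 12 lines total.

F [4,-,-]
H [4,-,-]
F [4,1,-]
H [4,1,-]
F [4,1,5]
H [4,1,5]
H [4,1,5]
H [4,1,5]
F [4,3,5]
H [4,3,5]
H [4,3,5]
H [4,3,5]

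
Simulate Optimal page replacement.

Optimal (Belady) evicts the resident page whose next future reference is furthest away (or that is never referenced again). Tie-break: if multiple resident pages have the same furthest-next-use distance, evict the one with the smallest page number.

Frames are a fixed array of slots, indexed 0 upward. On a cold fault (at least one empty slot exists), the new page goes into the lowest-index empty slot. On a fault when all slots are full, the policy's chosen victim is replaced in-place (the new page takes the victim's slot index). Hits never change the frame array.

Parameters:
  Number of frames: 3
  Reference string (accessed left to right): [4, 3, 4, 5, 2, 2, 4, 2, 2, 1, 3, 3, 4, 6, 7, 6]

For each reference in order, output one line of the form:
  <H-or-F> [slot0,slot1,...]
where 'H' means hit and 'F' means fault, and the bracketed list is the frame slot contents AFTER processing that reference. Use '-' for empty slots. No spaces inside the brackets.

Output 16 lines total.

F [4,-,-]
F [4,3,-]
H [4,3,-]
F [4,3,5]
F [4,3,2]
H [4,3,2]
H [4,3,2]
H [4,3,2]
H [4,3,2]
F [4,3,1]
H [4,3,1]
H [4,3,1]
H [4,3,1]
F [4,3,6]
F [4,7,6]
H [4,7,6]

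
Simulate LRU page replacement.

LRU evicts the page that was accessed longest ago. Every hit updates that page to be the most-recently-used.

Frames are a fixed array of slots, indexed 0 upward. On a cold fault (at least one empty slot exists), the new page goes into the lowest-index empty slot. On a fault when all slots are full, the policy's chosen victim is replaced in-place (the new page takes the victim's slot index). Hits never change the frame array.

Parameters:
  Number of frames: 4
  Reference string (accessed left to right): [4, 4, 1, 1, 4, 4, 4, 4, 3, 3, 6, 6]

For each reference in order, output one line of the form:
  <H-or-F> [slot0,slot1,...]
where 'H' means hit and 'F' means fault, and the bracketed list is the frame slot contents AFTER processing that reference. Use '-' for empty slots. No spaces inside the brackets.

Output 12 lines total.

F [4,-,-,-]
H [4,-,-,-]
F [4,1,-,-]
H [4,1,-,-]
H [4,1,-,-]
H [4,1,-,-]
H [4,1,-,-]
H [4,1,-,-]
F [4,1,3,-]
H [4,1,3,-]
F [4,1,3,6]
H [4,1,3,6]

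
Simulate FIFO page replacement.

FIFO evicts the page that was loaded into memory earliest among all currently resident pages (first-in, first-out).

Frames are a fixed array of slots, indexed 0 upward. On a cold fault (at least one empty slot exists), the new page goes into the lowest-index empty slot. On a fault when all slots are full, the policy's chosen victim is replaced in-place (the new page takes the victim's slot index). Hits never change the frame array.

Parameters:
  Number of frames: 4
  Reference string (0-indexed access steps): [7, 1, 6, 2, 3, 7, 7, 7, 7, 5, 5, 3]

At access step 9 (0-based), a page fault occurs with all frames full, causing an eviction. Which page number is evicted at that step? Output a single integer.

Step 0: ref 7 -> FAULT, frames=[7,-,-,-]
Step 1: ref 1 -> FAULT, frames=[7,1,-,-]
Step 2: ref 6 -> FAULT, frames=[7,1,6,-]
Step 3: ref 2 -> FAULT, frames=[7,1,6,2]
Step 4: ref 3 -> FAULT, evict 7, frames=[3,1,6,2]
Step 5: ref 7 -> FAULT, evict 1, frames=[3,7,6,2]
Step 6: ref 7 -> HIT, frames=[3,7,6,2]
Step 7: ref 7 -> HIT, frames=[3,7,6,2]
Step 8: ref 7 -> HIT, frames=[3,7,6,2]
Step 9: ref 5 -> FAULT, evict 6, frames=[3,7,5,2]
At step 9: evicted page 6

Answer: 6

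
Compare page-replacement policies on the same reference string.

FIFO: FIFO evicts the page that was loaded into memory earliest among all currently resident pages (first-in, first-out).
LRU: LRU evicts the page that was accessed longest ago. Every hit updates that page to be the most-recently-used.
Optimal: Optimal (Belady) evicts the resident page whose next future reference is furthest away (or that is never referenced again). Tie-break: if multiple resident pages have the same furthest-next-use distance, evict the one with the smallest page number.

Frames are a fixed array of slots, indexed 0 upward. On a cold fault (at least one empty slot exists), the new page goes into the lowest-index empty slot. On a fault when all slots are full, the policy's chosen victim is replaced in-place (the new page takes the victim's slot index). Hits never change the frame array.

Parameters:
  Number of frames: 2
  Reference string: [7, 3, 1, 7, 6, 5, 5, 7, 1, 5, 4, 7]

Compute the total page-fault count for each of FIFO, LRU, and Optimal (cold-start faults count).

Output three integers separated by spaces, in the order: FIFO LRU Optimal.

--- FIFO ---
  step 0: ref 7 -> FAULT, frames=[7,-] (faults so far: 1)
  step 1: ref 3 -> FAULT, frames=[7,3] (faults so far: 2)
  step 2: ref 1 -> FAULT, evict 7, frames=[1,3] (faults so far: 3)
  step 3: ref 7 -> FAULT, evict 3, frames=[1,7] (faults so far: 4)
  step 4: ref 6 -> FAULT, evict 1, frames=[6,7] (faults so far: 5)
  step 5: ref 5 -> FAULT, evict 7, frames=[6,5] (faults so far: 6)
  step 6: ref 5 -> HIT, frames=[6,5] (faults so far: 6)
  step 7: ref 7 -> FAULT, evict 6, frames=[7,5] (faults so far: 7)
  step 8: ref 1 -> FAULT, evict 5, frames=[7,1] (faults so far: 8)
  step 9: ref 5 -> FAULT, evict 7, frames=[5,1] (faults so far: 9)
  step 10: ref 4 -> FAULT, evict 1, frames=[5,4] (faults so far: 10)
  step 11: ref 7 -> FAULT, evict 5, frames=[7,4] (faults so far: 11)
  FIFO total faults: 11
--- LRU ---
  step 0: ref 7 -> FAULT, frames=[7,-] (faults so far: 1)
  step 1: ref 3 -> FAULT, frames=[7,3] (faults so far: 2)
  step 2: ref 1 -> FAULT, evict 7, frames=[1,3] (faults so far: 3)
  step 3: ref 7 -> FAULT, evict 3, frames=[1,7] (faults so far: 4)
  step 4: ref 6 -> FAULT, evict 1, frames=[6,7] (faults so far: 5)
  step 5: ref 5 -> FAULT, evict 7, frames=[6,5] (faults so far: 6)
  step 6: ref 5 -> HIT, frames=[6,5] (faults so far: 6)
  step 7: ref 7 -> FAULT, evict 6, frames=[7,5] (faults so far: 7)
  step 8: ref 1 -> FAULT, evict 5, frames=[7,1] (faults so far: 8)
  step 9: ref 5 -> FAULT, evict 7, frames=[5,1] (faults so far: 9)
  step 10: ref 4 -> FAULT, evict 1, frames=[5,4] (faults so far: 10)
  step 11: ref 7 -> FAULT, evict 5, frames=[7,4] (faults so far: 11)
  LRU total faults: 11
--- Optimal ---
  step 0: ref 7 -> FAULT, frames=[7,-] (faults so far: 1)
  step 1: ref 3 -> FAULT, frames=[7,3] (faults so far: 2)
  step 2: ref 1 -> FAULT, evict 3, frames=[7,1] (faults so far: 3)
  step 3: ref 7 -> HIT, frames=[7,1] (faults so far: 3)
  step 4: ref 6 -> FAULT, evict 1, frames=[7,6] (faults so far: 4)
  step 5: ref 5 -> FAULT, evict 6, frames=[7,5] (faults so far: 5)
  step 6: ref 5 -> HIT, frames=[7,5] (faults so far: 5)
  step 7: ref 7 -> HIT, frames=[7,5] (faults so far: 5)
  step 8: ref 1 -> FAULT, evict 7, frames=[1,5] (faults so far: 6)
  step 9: ref 5 -> HIT, frames=[1,5] (faults so far: 6)
  step 10: ref 4 -> FAULT, evict 1, frames=[4,5] (faults so far: 7)
  step 11: ref 7 -> FAULT, evict 4, frames=[7,5] (faults so far: 8)
  Optimal total faults: 8

Answer: 11 11 8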